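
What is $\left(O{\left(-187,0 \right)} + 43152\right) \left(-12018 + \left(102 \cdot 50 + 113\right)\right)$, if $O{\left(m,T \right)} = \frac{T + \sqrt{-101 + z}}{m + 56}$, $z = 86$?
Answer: $-293649360 + \frac{6805 i \sqrt{15}}{131} \approx -2.9365 \cdot 10^{8} + 201.19 i$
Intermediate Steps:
$O{\left(m,T \right)} = \frac{T + i \sqrt{15}}{56 + m}$ ($O{\left(m,T \right)} = \frac{T + \sqrt{-101 + 86}}{m + 56} = \frac{T + \sqrt{-15}}{56 + m} = \frac{T + i \sqrt{15}}{56 + m}$)
$\left(O{\left(-187,0 \right)} + 43152\right) \left(-12018 + \left(102 \cdot 50 + 113\right)\right) = \left(\frac{0 + i \sqrt{15}}{56 - 187} + 43152\right) \left(-12018 + \left(102 \cdot 50 + 113\right)\right) = \left(\frac{i \sqrt{15}}{-131} + 43152\right) \left(-12018 + \left(5100 + 113\right)\right) = \left(- \frac{i \sqrt{15}}{131} + 43152\right) \left(-12018 + 5213\right) = \left(- \frac{i \sqrt{15}}{131} + 43152\right) \left(-6805\right) = \left(43152 - \frac{i \sqrt{15}}{131}\right) \left(-6805\right) = -293649360 + \frac{6805 i \sqrt{15}}{131}$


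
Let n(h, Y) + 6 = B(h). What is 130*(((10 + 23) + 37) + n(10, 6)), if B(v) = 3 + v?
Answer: 10010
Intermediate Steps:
n(h, Y) = -3 + h (n(h, Y) = -6 + (3 + h) = -3 + h)
130*(((10 + 23) + 37) + n(10, 6)) = 130*(((10 + 23) + 37) + (-3 + 10)) = 130*((33 + 37) + 7) = 130*(70 + 7) = 130*77 = 10010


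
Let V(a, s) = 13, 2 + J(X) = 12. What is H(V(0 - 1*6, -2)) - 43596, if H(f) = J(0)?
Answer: -43586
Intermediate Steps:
J(X) = 10 (J(X) = -2 + 12 = 10)
H(f) = 10
H(V(0 - 1*6, -2)) - 43596 = 10 - 43596 = -43586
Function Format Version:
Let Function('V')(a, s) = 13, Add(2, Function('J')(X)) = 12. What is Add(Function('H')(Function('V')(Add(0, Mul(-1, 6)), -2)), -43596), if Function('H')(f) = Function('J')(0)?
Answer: -43586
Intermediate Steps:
Function('J')(X) = 10 (Function('J')(X) = Add(-2, 12) = 10)
Function('H')(f) = 10
Add(Function('H')(Function('V')(Add(0, Mul(-1, 6)), -2)), -43596) = Add(10, -43596) = -43586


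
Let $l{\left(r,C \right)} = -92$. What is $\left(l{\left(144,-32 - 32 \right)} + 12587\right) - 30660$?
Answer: $-18165$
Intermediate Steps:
$\left(l{\left(144,-32 - 32 \right)} + 12587\right) - 30660 = \left(-92 + 12587\right) - 30660 = 12495 - 30660 = -18165$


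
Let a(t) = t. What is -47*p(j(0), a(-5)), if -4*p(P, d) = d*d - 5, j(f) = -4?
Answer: 235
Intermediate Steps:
p(P, d) = 5/4 - d²/4 (p(P, d) = -(d*d - 5)/4 = -(d² - 5)/4 = -(-5 + d²)/4 = 5/4 - d²/4)
-47*p(j(0), a(-5)) = -47*(5/4 - ¼*(-5)²) = -47*(5/4 - ¼*25) = -47*(5/4 - 25/4) = -47*(-5) = 235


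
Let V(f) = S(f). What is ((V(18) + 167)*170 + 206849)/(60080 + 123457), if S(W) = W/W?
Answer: 235409/183537 ≈ 1.2826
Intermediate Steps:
S(W) = 1
V(f) = 1
((V(18) + 167)*170 + 206849)/(60080 + 123457) = ((1 + 167)*170 + 206849)/(60080 + 123457) = (168*170 + 206849)/183537 = (28560 + 206849)*(1/183537) = 235409*(1/183537) = 235409/183537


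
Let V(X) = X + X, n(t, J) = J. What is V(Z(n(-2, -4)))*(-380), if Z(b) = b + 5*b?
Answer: 18240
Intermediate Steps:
Z(b) = 6*b
V(X) = 2*X
V(Z(n(-2, -4)))*(-380) = (2*(6*(-4)))*(-380) = (2*(-24))*(-380) = -48*(-380) = 18240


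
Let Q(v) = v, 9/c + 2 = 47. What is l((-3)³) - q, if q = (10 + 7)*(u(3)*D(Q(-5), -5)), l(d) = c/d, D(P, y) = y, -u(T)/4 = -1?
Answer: 45899/135 ≈ 339.99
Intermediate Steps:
c = ⅕ (c = 9/(-2 + 47) = 9/45 = 9*(1/45) = ⅕ ≈ 0.20000)
u(T) = 4 (u(T) = -4*(-1) = 4)
l(d) = 1/(5*d)
q = -340 (q = (10 + 7)*(4*(-5)) = 17*(-20) = -340)
l((-3)³) - q = 1/(5*((-3)³)) - 1*(-340) = (⅕)/(-27) + 340 = (⅕)*(-1/27) + 340 = -1/135 + 340 = 45899/135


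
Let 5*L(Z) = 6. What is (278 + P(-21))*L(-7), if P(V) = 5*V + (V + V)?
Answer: 786/5 ≈ 157.20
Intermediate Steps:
L(Z) = 6/5 (L(Z) = (⅕)*6 = 6/5)
P(V) = 7*V (P(V) = 5*V + 2*V = 7*V)
(278 + P(-21))*L(-7) = (278 + 7*(-21))*(6/5) = (278 - 147)*(6/5) = 131*(6/5) = 786/5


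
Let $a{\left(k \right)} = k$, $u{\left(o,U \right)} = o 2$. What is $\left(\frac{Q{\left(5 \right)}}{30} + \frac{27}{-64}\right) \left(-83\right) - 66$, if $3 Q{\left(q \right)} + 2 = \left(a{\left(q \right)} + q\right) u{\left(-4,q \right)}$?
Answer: $\frac{128557}{2880} \approx 44.638$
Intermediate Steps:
$u{\left(o,U \right)} = 2 o$
$Q{\left(q \right)} = - \frac{2}{3} - \frac{16 q}{3}$ ($Q{\left(q \right)} = - \frac{2}{3} + \frac{\left(q + q\right) 2 \left(-4\right)}{3} = - \frac{2}{3} + \frac{2 q \left(-8\right)}{3} = - \frac{2}{3} + \frac{\left(-16\right) q}{3} = - \frac{2}{3} - \frac{16 q}{3}$)
$\left(\frac{Q{\left(5 \right)}}{30} + \frac{27}{-64}\right) \left(-83\right) - 66 = \left(\frac{- \frac{2}{3} - \frac{80}{3}}{30} + \frac{27}{-64}\right) \left(-83\right) - 66 = \left(\left(- \frac{2}{3} - \frac{80}{3}\right) \frac{1}{30} + 27 \left(- \frac{1}{64}\right)\right) \left(-83\right) - 66 = \left(\left(- \frac{82}{3}\right) \frac{1}{30} - \frac{27}{64}\right) \left(-83\right) - 66 = \left(- \frac{41}{45} - \frac{27}{64}\right) \left(-83\right) - 66 = \left(- \frac{3839}{2880}\right) \left(-83\right) - 66 = \frac{318637}{2880} - 66 = \frac{128557}{2880}$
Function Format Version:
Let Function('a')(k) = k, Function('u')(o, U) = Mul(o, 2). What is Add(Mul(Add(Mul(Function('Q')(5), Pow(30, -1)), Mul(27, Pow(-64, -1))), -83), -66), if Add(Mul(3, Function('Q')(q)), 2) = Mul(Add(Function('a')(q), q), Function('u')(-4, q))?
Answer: Rational(128557, 2880) ≈ 44.638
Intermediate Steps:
Function('u')(o, U) = Mul(2, o)
Function('Q')(q) = Add(Rational(-2, 3), Mul(Rational(-16, 3), q)) (Function('Q')(q) = Add(Rational(-2, 3), Mul(Rational(1, 3), Mul(Add(q, q), Mul(2, -4)))) = Add(Rational(-2, 3), Mul(Rational(1, 3), Mul(Mul(2, q), -8))) = Add(Rational(-2, 3), Mul(Rational(1, 3), Mul(-16, q))) = Add(Rational(-2, 3), Mul(Rational(-16, 3), q)))
Add(Mul(Add(Mul(Function('Q')(5), Pow(30, -1)), Mul(27, Pow(-64, -1))), -83), -66) = Add(Mul(Add(Mul(Add(Rational(-2, 3), Mul(Rational(-16, 3), 5)), Pow(30, -1)), Mul(27, Pow(-64, -1))), -83), -66) = Add(Mul(Add(Mul(Add(Rational(-2, 3), Rational(-80, 3)), Rational(1, 30)), Mul(27, Rational(-1, 64))), -83), -66) = Add(Mul(Add(Mul(Rational(-82, 3), Rational(1, 30)), Rational(-27, 64)), -83), -66) = Add(Mul(Add(Rational(-41, 45), Rational(-27, 64)), -83), -66) = Add(Mul(Rational(-3839, 2880), -83), -66) = Add(Rational(318637, 2880), -66) = Rational(128557, 2880)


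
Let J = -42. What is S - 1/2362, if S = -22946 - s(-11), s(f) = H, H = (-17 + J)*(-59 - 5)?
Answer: -63117365/2362 ≈ -26722.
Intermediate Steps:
H = 3776 (H = (-17 - 42)*(-59 - 5) = -59*(-64) = 3776)
s(f) = 3776
S = -26722 (S = -22946 - 1*3776 = -22946 - 3776 = -26722)
S - 1/2362 = -26722 - 1/2362 = -63117365/2362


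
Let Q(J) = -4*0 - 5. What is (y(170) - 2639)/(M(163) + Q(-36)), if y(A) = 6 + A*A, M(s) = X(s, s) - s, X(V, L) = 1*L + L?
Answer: 26267/158 ≈ 166.25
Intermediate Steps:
Q(J) = -5 (Q(J) = 0 - 5 = -5)
X(V, L) = 2*L (X(V, L) = L + L = 2*L)
M(s) = s (M(s) = 2*s - s = s)
y(A) = 6 + A**2
(y(170) - 2639)/(M(163) + Q(-36)) = ((6 + 170**2) - 2639)/(163 - 5) = ((6 + 28900) - 2639)/158 = (28906 - 2639)*(1/158) = 26267*(1/158) = 26267/158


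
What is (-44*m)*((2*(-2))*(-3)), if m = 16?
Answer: -8448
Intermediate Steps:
(-44*m)*((2*(-2))*(-3)) = (-44*16)*((2*(-2))*(-3)) = -(-2816)*(-3) = -704*12 = -8448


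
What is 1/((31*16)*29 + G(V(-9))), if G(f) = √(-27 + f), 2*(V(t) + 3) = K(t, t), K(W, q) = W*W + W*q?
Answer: 14384/206899405 - √51/206899405 ≈ 6.9487e-5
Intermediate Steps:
K(W, q) = W² + W*q
V(t) = -3 + t² (V(t) = -3 + (t*(t + t))/2 = -3 + (t*(2*t))/2 = -3 + (2*t²)/2 = -3 + t²)
1/((31*16)*29 + G(V(-9))) = 1/((31*16)*29 + √(-27 + (-3 + (-9)²))) = 1/(496*29 + √(-27 + (-3 + 81))) = 1/(14384 + √(-27 + 78)) = 1/(14384 + √51)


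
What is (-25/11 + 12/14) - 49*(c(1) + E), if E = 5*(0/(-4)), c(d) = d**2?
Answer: -3882/77 ≈ -50.416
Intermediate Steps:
E = 0 (E = 5*(0*(-1/4)) = 5*0 = 0)
(-25/11 + 12/14) - 49*(c(1) + E) = (-25/11 + 12/14) - 49*(1**2 + 0) = (-25*1/11 + 12*(1/14)) - 49*(1 + 0) = (-25/11 + 6/7) - 49*1 = -109/77 - 49 = -3882/77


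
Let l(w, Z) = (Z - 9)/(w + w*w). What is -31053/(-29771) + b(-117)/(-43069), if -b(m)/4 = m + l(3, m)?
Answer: 1322238447/1282207199 ≈ 1.0312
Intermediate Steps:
l(w, Z) = (-9 + Z)/(w + w**2)
b(m) = 3 - 13*m/3 (b(m) = -4*(m + (-9 + m)/(3*(1 + 3))) = -4*(m + (1/3)*(-9 + m)/4) = -4*(m + (1/3)*(1/4)*(-9 + m)) = -4*(m + (-3/4 + m/12)) = -4*(-3/4 + 13*m/12) = 3 - 13*m/3)
-31053/(-29771) + b(-117)/(-43069) = -31053/(-29771) + (3 - 13/3*(-117))/(-43069) = -31053*(-1/29771) + (3 + 507)*(-1/43069) = 31053/29771 + 510*(-1/43069) = 31053/29771 - 510/43069 = 1322238447/1282207199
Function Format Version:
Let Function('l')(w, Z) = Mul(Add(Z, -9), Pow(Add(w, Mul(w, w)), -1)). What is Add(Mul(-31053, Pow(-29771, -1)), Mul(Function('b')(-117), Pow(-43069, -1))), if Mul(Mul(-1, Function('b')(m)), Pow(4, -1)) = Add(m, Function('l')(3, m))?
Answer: Rational(1322238447, 1282207199) ≈ 1.0312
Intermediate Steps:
Function('l')(w, Z) = Mul(Pow(Add(w, Pow(w, 2)), -1), Add(-9, Z)) (Function('l')(w, Z) = Mul(Add(-9, Z), Pow(Add(w, Pow(w, 2)), -1)) = Mul(Pow(Add(w, Pow(w, 2)), -1), Add(-9, Z)))
Function('b')(m) = Add(3, Mul(Rational(-13, 3), m)) (Function('b')(m) = Mul(-4, Add(m, Mul(Pow(3, -1), Pow(Add(1, 3), -1), Add(-9, m)))) = Mul(-4, Add(m, Mul(Rational(1, 3), Pow(4, -1), Add(-9, m)))) = Mul(-4, Add(m, Mul(Rational(1, 3), Rational(1, 4), Add(-9, m)))) = Mul(-4, Add(m, Add(Rational(-3, 4), Mul(Rational(1, 12), m)))) = Mul(-4, Add(Rational(-3, 4), Mul(Rational(13, 12), m))) = Add(3, Mul(Rational(-13, 3), m)))
Add(Mul(-31053, Pow(-29771, -1)), Mul(Function('b')(-117), Pow(-43069, -1))) = Add(Mul(-31053, Pow(-29771, -1)), Mul(Add(3, Mul(Rational(-13, 3), -117)), Pow(-43069, -1))) = Add(Mul(-31053, Rational(-1, 29771)), Mul(Add(3, 507), Rational(-1, 43069))) = Add(Rational(31053, 29771), Mul(510, Rational(-1, 43069))) = Add(Rational(31053, 29771), Rational(-510, 43069)) = Rational(1322238447, 1282207199)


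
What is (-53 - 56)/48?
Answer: -109/48 ≈ -2.2708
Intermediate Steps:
(-53 - 56)/48 = -109*1/48 = -109/48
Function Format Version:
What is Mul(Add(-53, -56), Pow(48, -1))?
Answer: Rational(-109, 48) ≈ -2.2708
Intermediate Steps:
Mul(Add(-53, -56), Pow(48, -1)) = Mul(-109, Rational(1, 48)) = Rational(-109, 48)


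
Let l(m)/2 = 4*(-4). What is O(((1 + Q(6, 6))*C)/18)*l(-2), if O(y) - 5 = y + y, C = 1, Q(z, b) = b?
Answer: -1664/9 ≈ -184.89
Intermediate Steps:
l(m) = -32 (l(m) = 2*(4*(-4)) = 2*(-16) = -32)
O(y) = 5 + 2*y (O(y) = 5 + (y + y) = 5 + 2*y)
O(((1 + Q(6, 6))*C)/18)*l(-2) = (5 + 2*(((1 + 6)*1)/18))*(-32) = (5 + 2*((7*1)*(1/18)))*(-32) = (5 + 2*(7*(1/18)))*(-32) = (5 + 2*(7/18))*(-32) = (5 + 7/9)*(-32) = (52/9)*(-32) = -1664/9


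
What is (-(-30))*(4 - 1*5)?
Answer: -30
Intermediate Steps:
(-(-30))*(4 - 1*5) = (-6*(-5))*(4 - 5) = 30*(-1) = -30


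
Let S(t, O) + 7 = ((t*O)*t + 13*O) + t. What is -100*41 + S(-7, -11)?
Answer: -4796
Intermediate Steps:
S(t, O) = -7 + t + 13*O + O*t² (S(t, O) = -7 + (((t*O)*t + 13*O) + t) = -7 + (((O*t)*t + 13*O) + t) = -7 + ((O*t² + 13*O) + t) = -7 + ((13*O + O*t²) + t) = -7 + (t + 13*O + O*t²) = -7 + t + 13*O + O*t²)
-100*41 + S(-7, -11) = -100*41 + (-7 - 7 + 13*(-11) - 11*(-7)²) = -4100 + (-7 - 7 - 143 - 11*49) = -4100 + (-7 - 7 - 143 - 539) = -4100 - 696 = -4796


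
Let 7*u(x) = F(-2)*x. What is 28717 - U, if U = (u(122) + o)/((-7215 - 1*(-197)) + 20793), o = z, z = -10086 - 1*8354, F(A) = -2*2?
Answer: 2769166293/96425 ≈ 28718.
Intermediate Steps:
F(A) = -4
u(x) = -4*x/7 (u(x) = (-4*x)/7 = -4*x/7)
z = -18440 (z = -10086 - 8354 = -18440)
o = -18440
U = -129568/96425 (U = (-4/7*122 - 18440)/((-7215 - 1*(-197)) + 20793) = (-488/7 - 18440)/((-7215 + 197) + 20793) = -129568/(7*(-7018 + 20793)) = -129568/7/13775 = -129568/7*1/13775 = -129568/96425 ≈ -1.3437)
28717 - U = 28717 - 1*(-129568/96425) = 28717 + 129568/96425 = 2769166293/96425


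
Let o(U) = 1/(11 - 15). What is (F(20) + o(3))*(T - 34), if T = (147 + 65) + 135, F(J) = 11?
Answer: 13459/4 ≈ 3364.8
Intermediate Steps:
T = 347 (T = 212 + 135 = 347)
o(U) = -1/4 (o(U) = 1/(-4) = -1/4)
(F(20) + o(3))*(T - 34) = (11 - 1/4)*(347 - 34) = (43/4)*313 = 13459/4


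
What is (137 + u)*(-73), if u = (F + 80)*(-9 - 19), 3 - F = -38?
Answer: 237323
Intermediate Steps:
F = 41 (F = 3 - 1*(-38) = 3 + 38 = 41)
u = -3388 (u = (41 + 80)*(-9 - 19) = 121*(-28) = -3388)
(137 + u)*(-73) = (137 - 3388)*(-73) = -3251*(-73) = 237323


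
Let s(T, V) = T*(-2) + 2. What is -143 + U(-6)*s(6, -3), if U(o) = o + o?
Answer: -23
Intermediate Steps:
U(o) = 2*o
s(T, V) = 2 - 2*T (s(T, V) = -2*T + 2 = 2 - 2*T)
-143 + U(-6)*s(6, -3) = -143 + (2*(-6))*(2 - 2*6) = -143 - 12*(2 - 12) = -143 - 12*(-10) = -143 + 120 = -23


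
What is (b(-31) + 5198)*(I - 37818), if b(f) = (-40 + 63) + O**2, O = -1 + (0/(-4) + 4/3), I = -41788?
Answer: -3740685940/9 ≈ -4.1563e+8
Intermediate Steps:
O = 1/3 (O = -1 + (0*(-1/4) + 4*(1/3)) = -1 + (0 + 4/3) = -1 + 4/3 = 1/3 ≈ 0.33333)
b(f) = 208/9 (b(f) = (-40 + 63) + (1/3)**2 = 23 + 1/9 = 208/9)
(b(-31) + 5198)*(I - 37818) = (208/9 + 5198)*(-41788 - 37818) = (46990/9)*(-79606) = -3740685940/9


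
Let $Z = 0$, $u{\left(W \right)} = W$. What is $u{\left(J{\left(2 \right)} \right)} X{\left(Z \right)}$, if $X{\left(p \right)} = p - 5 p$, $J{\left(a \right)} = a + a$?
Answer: $0$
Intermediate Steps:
$J{\left(a \right)} = 2 a$
$X{\left(p \right)} = - 4 p$
$u{\left(J{\left(2 \right)} \right)} X{\left(Z \right)} = 2 \cdot 2 \left(\left(-4\right) 0\right) = 4 \cdot 0 = 0$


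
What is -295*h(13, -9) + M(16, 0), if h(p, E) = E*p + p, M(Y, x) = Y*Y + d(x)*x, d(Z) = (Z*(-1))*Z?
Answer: 30936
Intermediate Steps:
d(Z) = -Z**2 (d(Z) = (-Z)*Z = -Z**2)
M(Y, x) = Y**2 - x**3 (M(Y, x) = Y*Y + (-x**2)*x = Y**2 - x**3)
h(p, E) = p + E*p
-295*h(13, -9) + M(16, 0) = -3835*(1 - 9) + (16**2 - 1*0**3) = -3835*(-8) + (256 - 1*0) = -295*(-104) + (256 + 0) = 30680 + 256 = 30936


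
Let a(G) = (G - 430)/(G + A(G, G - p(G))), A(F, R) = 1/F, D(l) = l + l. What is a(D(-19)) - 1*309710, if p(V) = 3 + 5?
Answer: -447513166/1445 ≈ -3.0970e+5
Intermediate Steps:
p(V) = 8
D(l) = 2*l
a(G) = (-430 + G)/(G + 1/G) (a(G) = (G - 430)/(G + 1/G) = (-430 + G)/(G + 1/G))
a(D(-19)) - 1*309710 = (2*(-19))*(-430 + 2*(-19))/(1 + (2*(-19))**2) - 1*309710 = -38*(-430 - 38)/(1 + (-38)**2) - 309710 = -38*(-468)/(1 + 1444) - 309710 = -38*(-468)/1445 - 309710 = -38*1/1445*(-468) - 309710 = 17784/1445 - 309710 = -447513166/1445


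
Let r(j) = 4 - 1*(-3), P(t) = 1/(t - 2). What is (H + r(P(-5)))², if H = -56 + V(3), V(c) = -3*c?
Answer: 3364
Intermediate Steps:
P(t) = 1/(-2 + t)
r(j) = 7 (r(j) = 4 + 3 = 7)
H = -65 (H = -56 - 3*3 = -56 - 9 = -65)
(H + r(P(-5)))² = (-65 + 7)² = (-58)² = 3364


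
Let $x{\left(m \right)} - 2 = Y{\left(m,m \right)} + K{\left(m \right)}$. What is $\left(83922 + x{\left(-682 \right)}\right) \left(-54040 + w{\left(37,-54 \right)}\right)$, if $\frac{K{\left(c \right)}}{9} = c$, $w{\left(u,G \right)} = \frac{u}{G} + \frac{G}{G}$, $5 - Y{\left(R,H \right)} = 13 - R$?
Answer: $- \frac{112488576364}{27} \approx -4.1662 \cdot 10^{9}$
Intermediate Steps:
$Y{\left(R,H \right)} = -8 + R$ ($Y{\left(R,H \right)} = 5 - \left(13 - R\right) = 5 + \left(-13 + R\right) = -8 + R$)
$w{\left(u,G \right)} = 1 + \frac{u}{G}$ ($w{\left(u,G \right)} = \frac{u}{G} + 1 = 1 + \frac{u}{G}$)
$K{\left(c \right)} = 9 c$
$x{\left(m \right)} = -6 + 10 m$ ($x{\left(m \right)} = 2 + \left(\left(-8 + m\right) + 9 m\right) = 2 + \left(-8 + 10 m\right) = -6 + 10 m$)
$\left(83922 + x{\left(-682 \right)}\right) \left(-54040 + w{\left(37,-54 \right)}\right) = \left(83922 + \left(-6 + 10 \left(-682\right)\right)\right) \left(-54040 + \frac{-54 + 37}{-54}\right) = \left(83922 - 6826\right) \left(-54040 - - \frac{17}{54}\right) = \left(83922 - 6826\right) \left(-54040 + \frac{17}{54}\right) = 77096 \left(- \frac{2918143}{54}\right) = - \frac{112488576364}{27}$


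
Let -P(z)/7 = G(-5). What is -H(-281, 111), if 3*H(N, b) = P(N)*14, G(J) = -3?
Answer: -98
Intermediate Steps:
P(z) = 21 (P(z) = -7*(-3) = 21)
H(N, b) = 98 (H(N, b) = (21*14)/3 = (⅓)*294 = 98)
-H(-281, 111) = -1*98 = -98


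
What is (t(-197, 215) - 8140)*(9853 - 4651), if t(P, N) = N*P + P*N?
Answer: -483005700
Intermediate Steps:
t(P, N) = 2*N*P (t(P, N) = N*P + N*P = 2*N*P)
(t(-197, 215) - 8140)*(9853 - 4651) = (2*215*(-197) - 8140)*(9853 - 4651) = (-84710 - 8140)*5202 = -92850*5202 = -483005700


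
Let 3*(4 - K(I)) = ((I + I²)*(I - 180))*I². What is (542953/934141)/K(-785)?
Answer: 1628859/341872982048473619692 ≈ 4.7645e-15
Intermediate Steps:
K(I) = 4 - I²*(-180 + I)*(I + I²)/3 (K(I) = 4 - (I + I²)*(I - 180)*I²/3 = 4 - (I + I²)*(-180 + I)*I²/3 = 4 - (-180 + I)*(I + I²)*I²/3 = 4 - I²*(-180 + I)*(I + I²)/3)
(542953/934141)/K(-785) = (542953/934141)/(4 + 60*(-785)³ - ⅓*(-785)⁵ + (179/3)*(-785)⁴) = (542953*(1/934141))/(4 + 60*(-483736625) - ⅓*(-298090601740625) + (179/3)*379733250625) = 542953/(934141*(4 - 29024197500 + 298090601740625/3 + 67972251861875/3)) = 542953/(934141*(365975781010012/3)) = (542953/934141)*(3/365975781010012) = 1628859/341872982048473619692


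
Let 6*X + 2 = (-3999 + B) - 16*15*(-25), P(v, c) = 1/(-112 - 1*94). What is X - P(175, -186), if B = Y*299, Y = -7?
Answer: -9679/618 ≈ -15.662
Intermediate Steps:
P(v, c) = -1/206 (P(v, c) = 1/(-112 - 94) = 1/(-206) = -1/206)
B = -2093 (B = -7*299 = -2093)
X = -47/3 (X = -⅓ + ((-3999 - 2093) - 16*15*(-25))/6 = -⅓ + (-6092 - 240*(-25))/6 = -⅓ + (-6092 + 6000)/6 = -⅓ + (⅙)*(-92) = -⅓ - 46/3 = -47/3 ≈ -15.667)
X - P(175, -186) = -47/3 - 1*(-1/206) = -47/3 + 1/206 = -9679/618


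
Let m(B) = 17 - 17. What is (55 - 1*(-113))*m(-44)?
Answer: 0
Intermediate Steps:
m(B) = 0
(55 - 1*(-113))*m(-44) = (55 - 1*(-113))*0 = (55 + 113)*0 = 168*0 = 0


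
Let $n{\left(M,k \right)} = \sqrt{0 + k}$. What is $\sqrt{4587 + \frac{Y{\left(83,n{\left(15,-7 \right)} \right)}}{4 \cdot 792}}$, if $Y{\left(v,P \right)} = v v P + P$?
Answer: $\frac{\sqrt{79923888 + 37895 i \sqrt{7}}}{132} \approx 67.727 + 0.04248 i$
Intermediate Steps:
$n{\left(M,k \right)} = \sqrt{k}$
$Y{\left(v,P \right)} = P + P v^{2}$ ($Y{\left(v,P \right)} = v^{2} P + P = P v^{2} + P = P + P v^{2}$)
$\sqrt{4587 + \frac{Y{\left(83,n{\left(15,-7 \right)} \right)}}{4 \cdot 792}} = \sqrt{4587 + \frac{\sqrt{-7} \left(1 + 83^{2}\right)}{4 \cdot 792}} = \sqrt{4587 + \frac{i \sqrt{7} \left(1 + 6889\right)}{3168}} = \sqrt{4587 + i \sqrt{7} \cdot 6890 \cdot \frac{1}{3168}} = \sqrt{4587 + 6890 i \sqrt{7} \cdot \frac{1}{3168}} = \sqrt{4587 + \frac{3445 i \sqrt{7}}{1584}}$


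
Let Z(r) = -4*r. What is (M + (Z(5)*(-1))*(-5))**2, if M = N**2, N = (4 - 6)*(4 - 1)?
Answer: 4096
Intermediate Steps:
N = -6 (N = -2*3 = -6)
M = 36 (M = (-6)**2 = 36)
(M + (Z(5)*(-1))*(-5))**2 = (36 + (-4*5*(-1))*(-5))**2 = (36 - 20*(-1)*(-5))**2 = (36 + 20*(-5))**2 = (36 - 100)**2 = (-64)**2 = 4096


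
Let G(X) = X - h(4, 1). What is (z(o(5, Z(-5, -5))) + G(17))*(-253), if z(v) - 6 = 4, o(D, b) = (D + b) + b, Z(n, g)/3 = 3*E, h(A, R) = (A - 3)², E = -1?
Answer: -6578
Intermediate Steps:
h(A, R) = (-3 + A)²
Z(n, g) = -9 (Z(n, g) = 3*(3*(-1)) = 3*(-3) = -9)
o(D, b) = D + 2*b
G(X) = -1 + X (G(X) = X - (-3 + 4)² = X - 1*1² = X - 1*1 = X - 1 = -1 + X)
z(v) = 10 (z(v) = 6 + 4 = 10)
(z(o(5, Z(-5, -5))) + G(17))*(-253) = (10 + (-1 + 17))*(-253) = (10 + 16)*(-253) = 26*(-253) = -6578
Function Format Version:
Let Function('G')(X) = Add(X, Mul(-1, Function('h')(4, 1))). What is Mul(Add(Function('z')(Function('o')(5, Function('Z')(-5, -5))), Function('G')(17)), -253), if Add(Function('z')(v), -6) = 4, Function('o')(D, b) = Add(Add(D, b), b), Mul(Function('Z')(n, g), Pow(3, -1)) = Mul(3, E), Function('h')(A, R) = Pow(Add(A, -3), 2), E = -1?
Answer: -6578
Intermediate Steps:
Function('h')(A, R) = Pow(Add(-3, A), 2)
Function('Z')(n, g) = -9 (Function('Z')(n, g) = Mul(3, Mul(3, -1)) = Mul(3, -3) = -9)
Function('o')(D, b) = Add(D, Mul(2, b))
Function('G')(X) = Add(-1, X) (Function('G')(X) = Add(X, Mul(-1, Pow(Add(-3, 4), 2))) = Add(X, Mul(-1, Pow(1, 2))) = Add(X, Mul(-1, 1)) = Add(X, -1) = Add(-1, X))
Function('z')(v) = 10 (Function('z')(v) = Add(6, 4) = 10)
Mul(Add(Function('z')(Function('o')(5, Function('Z')(-5, -5))), Function('G')(17)), -253) = Mul(Add(10, Add(-1, 17)), -253) = Mul(Add(10, 16), -253) = Mul(26, -253) = -6578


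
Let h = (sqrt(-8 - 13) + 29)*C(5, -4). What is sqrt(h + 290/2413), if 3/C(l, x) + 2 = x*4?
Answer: sqrt(-987935286 - 34935414*I*sqrt(21))/14478 ≈ 0.17533 - 2.178*I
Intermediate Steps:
C(l, x) = 3/(-2 + 4*x) (C(l, x) = 3/(-2 + x*4) = 3/(-2 + 4*x))
h = -29/6 - I*sqrt(21)/6 (h = (sqrt(-8 - 13) + 29)*(3/(2*(-1 + 2*(-4)))) = (sqrt(-21) + 29)*(3/(2*(-1 - 8))) = (I*sqrt(21) + 29)*((3/2)/(-9)) = (29 + I*sqrt(21))*((3/2)*(-1/9)) = (29 + I*sqrt(21))*(-1/6) = -29/6 - I*sqrt(21)/6 ≈ -4.8333 - 0.76376*I)
sqrt(h + 290/2413) = sqrt((-29/6 - I*sqrt(21)/6) + 290/2413) = sqrt(-68237/14478 - I*sqrt(21)/6)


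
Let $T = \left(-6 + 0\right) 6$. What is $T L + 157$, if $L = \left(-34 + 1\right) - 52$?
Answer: $3217$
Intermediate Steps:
$T = -36$ ($T = \left(-6\right) 6 = -36$)
$L = -85$ ($L = -33 - 52 = -85$)
$T L + 157 = \left(-36\right) \left(-85\right) + 157 = 3060 + 157 = 3217$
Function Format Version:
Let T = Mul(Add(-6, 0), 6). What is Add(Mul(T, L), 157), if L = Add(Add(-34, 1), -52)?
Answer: 3217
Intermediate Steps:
T = -36 (T = Mul(-6, 6) = -36)
L = -85 (L = Add(-33, -52) = -85)
Add(Mul(T, L), 157) = Add(Mul(-36, -85), 157) = Add(3060, 157) = 3217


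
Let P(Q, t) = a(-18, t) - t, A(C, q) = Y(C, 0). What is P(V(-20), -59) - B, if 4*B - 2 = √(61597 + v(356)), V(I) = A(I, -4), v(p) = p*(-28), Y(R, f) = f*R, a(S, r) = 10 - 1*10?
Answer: 117/2 - √51629/4 ≈ 1.6950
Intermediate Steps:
a(S, r) = 0 (a(S, r) = 10 - 10 = 0)
Y(R, f) = R*f
v(p) = -28*p
A(C, q) = 0 (A(C, q) = C*0 = 0)
V(I) = 0
P(Q, t) = -t (P(Q, t) = 0 - t = -t)
B = ½ + √51629/4 (B = ½ + √(61597 - 28*356)/4 = ½ + √(61597 - 9968)/4 = ½ + √51629/4 ≈ 57.305)
P(V(-20), -59) - B = -1*(-59) - (½ + √51629/4) = 59 + (-½ - √51629/4) = 117/2 - √51629/4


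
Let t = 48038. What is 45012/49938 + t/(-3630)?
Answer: -186294007/15106245 ≈ -12.332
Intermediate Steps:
45012/49938 + t/(-3630) = 45012/49938 + 48038/(-3630) = 45012*(1/49938) + 48038*(-1/3630) = 7502/8323 - 24019/1815 = -186294007/15106245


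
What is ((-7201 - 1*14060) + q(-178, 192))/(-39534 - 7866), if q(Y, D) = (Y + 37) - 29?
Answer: 21431/47400 ≈ 0.45213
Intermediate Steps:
q(Y, D) = 8 + Y (q(Y, D) = (37 + Y) - 29 = 8 + Y)
((-7201 - 1*14060) + q(-178, 192))/(-39534 - 7866) = ((-7201 - 1*14060) + (8 - 178))/(-39534 - 7866) = ((-7201 - 14060) - 170)/(-47400) = (-21261 - 170)*(-1/47400) = -21431*(-1/47400) = 21431/47400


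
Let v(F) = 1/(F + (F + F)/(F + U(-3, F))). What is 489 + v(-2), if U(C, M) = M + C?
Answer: 4883/10 ≈ 488.30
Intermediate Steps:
U(C, M) = C + M
v(F) = 1/(F + 2*F/(-3 + 2*F)) (v(F) = 1/(F + (F + F)/(F + (-3 + F))) = 1/(F + (2*F)/(-3 + 2*F)) = 1/(F + 2*F/(-3 + 2*F)))
489 + v(-2) = 489 + (-3 + 2*(-2))/((-2)*(-1 + 2*(-2))) = 489 - (-3 - 4)/(2*(-1 - 4)) = 489 - ½*(-7)/(-5) = 489 - ½*(-⅕)*(-7) = 489 - 7/10 = 4883/10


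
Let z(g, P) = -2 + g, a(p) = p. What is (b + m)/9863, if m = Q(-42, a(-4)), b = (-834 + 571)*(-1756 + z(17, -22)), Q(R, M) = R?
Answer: 457841/9863 ≈ 46.420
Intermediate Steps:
b = 457883 (b = (-834 + 571)*(-1756 + (-2 + 17)) = -263*(-1756 + 15) = -263*(-1741) = 457883)
m = -42
(b + m)/9863 = (457883 - 42)/9863 = 457841*(1/9863) = 457841/9863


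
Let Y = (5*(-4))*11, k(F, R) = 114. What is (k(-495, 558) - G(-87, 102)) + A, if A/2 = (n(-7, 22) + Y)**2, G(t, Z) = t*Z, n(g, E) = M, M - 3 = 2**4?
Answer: 89790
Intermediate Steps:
M = 19 (M = 3 + 2**4 = 3 + 16 = 19)
n(g, E) = 19
G(t, Z) = Z*t
Y = -220 (Y = -20*11 = -220)
A = 80802 (A = 2*(19 - 220)**2 = 2*(-201)**2 = 2*40401 = 80802)
(k(-495, 558) - G(-87, 102)) + A = (114 - 102*(-87)) + 80802 = (114 - 1*(-8874)) + 80802 = (114 + 8874) + 80802 = 8988 + 80802 = 89790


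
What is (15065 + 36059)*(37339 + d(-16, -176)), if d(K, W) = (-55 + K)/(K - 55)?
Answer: 1908970160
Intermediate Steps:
d(K, W) = 1 (d(K, W) = (-55 + K)/(-55 + K) = 1)
(15065 + 36059)*(37339 + d(-16, -176)) = (15065 + 36059)*(37339 + 1) = 51124*37340 = 1908970160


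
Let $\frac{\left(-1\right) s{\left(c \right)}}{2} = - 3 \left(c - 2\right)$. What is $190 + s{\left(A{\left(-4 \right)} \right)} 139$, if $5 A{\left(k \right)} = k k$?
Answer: $\frac{5954}{5} \approx 1190.8$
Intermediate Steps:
$A{\left(k \right)} = \frac{k^{2}}{5}$ ($A{\left(k \right)} = \frac{k k}{5} = \frac{k^{2}}{5}$)
$s{\left(c \right)} = -12 + 6 c$ ($s{\left(c \right)} = - 2 \left(- 3 \left(c - 2\right)\right) = - 2 \left(- 3 \left(-2 + c\right)\right) = - 2 \left(6 - 3 c\right) = -12 + 6 c$)
$190 + s{\left(A{\left(-4 \right)} \right)} 139 = 190 + \left(-12 + 6 \frac{\left(-4\right)^{2}}{5}\right) 139 = 190 + \left(-12 + 6 \cdot \frac{1}{5} \cdot 16\right) 139 = 190 + \left(-12 + 6 \cdot \frac{16}{5}\right) 139 = 190 + \left(-12 + \frac{96}{5}\right) 139 = 190 + \frac{36}{5} \cdot 139 = 190 + \frac{5004}{5} = \frac{5954}{5}$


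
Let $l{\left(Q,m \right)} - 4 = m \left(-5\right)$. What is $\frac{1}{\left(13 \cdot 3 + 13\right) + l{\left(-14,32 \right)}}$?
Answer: $- \frac{1}{104} \approx -0.0096154$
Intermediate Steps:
$l{\left(Q,m \right)} = 4 - 5 m$ ($l{\left(Q,m \right)} = 4 + m \left(-5\right) = 4 - 5 m$)
$\frac{1}{\left(13 \cdot 3 + 13\right) + l{\left(-14,32 \right)}} = \frac{1}{\left(13 \cdot 3 + 13\right) + \left(4 - 160\right)} = \frac{1}{\left(39 + 13\right) + \left(4 - 160\right)} = \frac{1}{52 - 156} = \frac{1}{-104} = - \frac{1}{104}$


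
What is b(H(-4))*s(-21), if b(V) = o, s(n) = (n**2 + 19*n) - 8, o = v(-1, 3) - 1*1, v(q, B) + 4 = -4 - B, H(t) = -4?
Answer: -408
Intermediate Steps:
v(q, B) = -8 - B (v(q, B) = -4 + (-4 - B) = -8 - B)
o = -12 (o = (-8 - 1*3) - 1*1 = (-8 - 3) - 1 = -11 - 1 = -12)
s(n) = -8 + n**2 + 19*n
b(V) = -12
b(H(-4))*s(-21) = -12*(-8 + (-21)**2 + 19*(-21)) = -12*(-8 + 441 - 399) = -12*34 = -408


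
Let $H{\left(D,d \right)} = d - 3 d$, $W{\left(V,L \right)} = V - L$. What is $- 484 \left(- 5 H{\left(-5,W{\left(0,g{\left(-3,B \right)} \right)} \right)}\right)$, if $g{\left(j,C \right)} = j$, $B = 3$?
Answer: $-14520$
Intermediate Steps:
$H{\left(D,d \right)} = - 2 d$
$- 484 \left(- 5 H{\left(-5,W{\left(0,g{\left(-3,B \right)} \right)} \right)}\right) = - 484 \left(- 5 \left(- 2 \left(0 - -3\right)\right)\right) = - 484 \left(- 5 \left(- 2 \left(0 + 3\right)\right)\right) = - 484 \left(- 5 \left(\left(-2\right) 3\right)\right) = - 484 \left(\left(-5\right) \left(-6\right)\right) = \left(-484\right) 30 = -14520$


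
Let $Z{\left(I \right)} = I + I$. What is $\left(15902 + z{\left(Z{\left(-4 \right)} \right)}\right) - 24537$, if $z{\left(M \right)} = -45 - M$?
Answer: $-8672$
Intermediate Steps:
$Z{\left(I \right)} = 2 I$
$\left(15902 + z{\left(Z{\left(-4 \right)} \right)}\right) - 24537 = \left(15902 - \left(45 + 2 \left(-4\right)\right)\right) - 24537 = \left(15902 - 37\right) - 24537 = 15865 - 24537 = -8672$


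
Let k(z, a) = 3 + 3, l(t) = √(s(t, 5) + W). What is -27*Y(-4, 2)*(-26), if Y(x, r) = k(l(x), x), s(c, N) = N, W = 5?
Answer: 4212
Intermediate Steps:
l(t) = √10 (l(t) = √(5 + 5) = √10)
k(z, a) = 6
Y(x, r) = 6
-27*Y(-4, 2)*(-26) = -27*6*(-26) = -162*(-26) = 4212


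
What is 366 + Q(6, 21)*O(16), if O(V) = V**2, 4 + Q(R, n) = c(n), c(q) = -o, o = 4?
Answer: -1682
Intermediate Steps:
c(q) = -4 (c(q) = -1*4 = -4)
Q(R, n) = -8 (Q(R, n) = -4 - 4 = -8)
366 + Q(6, 21)*O(16) = 366 - 8*16**2 = 366 - 8*256 = 366 - 2048 = -1682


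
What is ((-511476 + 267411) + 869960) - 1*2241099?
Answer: -1615204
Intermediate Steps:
((-511476 + 267411) + 869960) - 1*2241099 = (-244065 + 869960) - 2241099 = 625895 - 2241099 = -1615204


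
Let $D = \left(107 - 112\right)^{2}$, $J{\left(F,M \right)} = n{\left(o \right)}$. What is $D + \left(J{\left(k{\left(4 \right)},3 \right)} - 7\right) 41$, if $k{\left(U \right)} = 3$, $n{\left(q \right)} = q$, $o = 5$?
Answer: $-57$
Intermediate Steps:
$J{\left(F,M \right)} = 5$
$D = 25$ ($D = \left(-5\right)^{2} = 25$)
$D + \left(J{\left(k{\left(4 \right)},3 \right)} - 7\right) 41 = 25 + \left(5 - 7\right) 41 = 25 - 82 = -57$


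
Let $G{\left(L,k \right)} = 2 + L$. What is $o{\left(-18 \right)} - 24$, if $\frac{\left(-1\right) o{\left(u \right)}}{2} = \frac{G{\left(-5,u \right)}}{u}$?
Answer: $- \frac{73}{3} \approx -24.333$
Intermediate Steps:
$o{\left(u \right)} = \frac{6}{u}$ ($o{\left(u \right)} = - 2 \frac{2 - 5}{u} = - 2 \left(- \frac{3}{u}\right) = \frac{6}{u}$)
$o{\left(-18 \right)} - 24 = \frac{6}{-18} - 24 = 6 \left(- \frac{1}{18}\right) - 24 = - \frac{1}{3} - 24 = - \frac{73}{3}$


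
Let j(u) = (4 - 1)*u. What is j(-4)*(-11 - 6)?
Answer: 204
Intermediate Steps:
j(u) = 3*u
j(-4)*(-11 - 6) = (3*(-4))*(-11 - 6) = -12*(-17) = 204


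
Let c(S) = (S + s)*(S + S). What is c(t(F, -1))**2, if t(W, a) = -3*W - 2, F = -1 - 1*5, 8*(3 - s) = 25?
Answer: 258064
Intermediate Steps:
s = -1/8 (s = 3 - 1/8*25 = 3 - 25/8 = -1/8 ≈ -0.12500)
F = -6 (F = -1 - 5 = -6)
t(W, a) = -2 - 3*W
c(S) = 2*S*(-1/8 + S) (c(S) = (S - 1/8)*(S + S) = (-1/8 + S)*(2*S) = 2*S*(-1/8 + S))
c(t(F, -1))**2 = ((-2 - 3*(-6))*(-1 + 8*(-2 - 3*(-6)))/4)**2 = ((-2 + 18)*(-1 + 8*(-2 + 18))/4)**2 = ((1/4)*16*(-1 + 8*16))**2 = ((1/4)*16*(-1 + 128))**2 = ((1/4)*16*127)**2 = 508**2 = 258064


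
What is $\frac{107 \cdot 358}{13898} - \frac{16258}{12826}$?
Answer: $\frac{6030888}{4051267} \approx 1.4886$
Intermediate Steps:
$\frac{107 \cdot 358}{13898} - \frac{16258}{12826} = 38306 \cdot \frac{1}{13898} - \frac{739}{583} = \frac{19153}{6949} - \frac{739}{583} = \frac{6030888}{4051267}$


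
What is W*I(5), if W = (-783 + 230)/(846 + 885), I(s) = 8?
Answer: -4424/1731 ≈ -2.5557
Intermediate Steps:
W = -553/1731 ≈ -0.31947
W*I(5) = -553/1731*8 = -4424/1731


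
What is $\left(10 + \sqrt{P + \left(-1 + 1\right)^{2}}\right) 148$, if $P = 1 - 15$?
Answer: $1480 + 148 i \sqrt{14} \approx 1480.0 + 553.77 i$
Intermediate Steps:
$P = -14$ ($P = 1 - 15 = -14$)
$\left(10 + \sqrt{P + \left(-1 + 1\right)^{2}}\right) 148 = \left(10 + \sqrt{-14 + \left(-1 + 1\right)^{2}}\right) 148 = \left(10 + \sqrt{-14 + 0^{2}}\right) 148 = \left(10 + \sqrt{-14 + 0}\right) 148 = \left(10 + \sqrt{-14}\right) 148 = \left(10 + i \sqrt{14}\right) 148 = 1480 + 148 i \sqrt{14}$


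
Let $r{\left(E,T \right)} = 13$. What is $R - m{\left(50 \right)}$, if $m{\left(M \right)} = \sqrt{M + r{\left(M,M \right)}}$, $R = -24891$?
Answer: $-24891 - 3 \sqrt{7} \approx -24899.0$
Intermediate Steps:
$m{\left(M \right)} = \sqrt{13 + M}$ ($m{\left(M \right)} = \sqrt{M + 13} = \sqrt{13 + M}$)
$R - m{\left(50 \right)} = -24891 - \sqrt{13 + 50} = -24891 - \sqrt{63} = -24891 - 3 \sqrt{7}$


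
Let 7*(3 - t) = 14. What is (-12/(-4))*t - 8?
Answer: -5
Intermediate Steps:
t = 1 (t = 3 - 1/7*14 = 3 - 2 = 1)
(-12/(-4))*t - 8 = -12/(-4)*1 - 8 = -12*(-1/4)*1 - 8 = 3*1 - 8 = 3 - 8 = -5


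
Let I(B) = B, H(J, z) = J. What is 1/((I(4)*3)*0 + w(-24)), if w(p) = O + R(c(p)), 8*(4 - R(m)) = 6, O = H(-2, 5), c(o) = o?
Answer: ⅘ ≈ 0.80000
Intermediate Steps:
O = -2
R(m) = 13/4 (R(m) = 4 - ⅛*6 = 4 - ¾ = 13/4)
w(p) = 5/4 (w(p) = -2 + 13/4 = 5/4)
1/((I(4)*3)*0 + w(-24)) = 1/((4*3)*0 + 5/4) = 1/(12*0 + 5/4) = 1/(0 + 5/4) = 1/(5/4) = ⅘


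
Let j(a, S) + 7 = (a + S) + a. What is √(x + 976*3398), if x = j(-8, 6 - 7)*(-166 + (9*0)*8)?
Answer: 4*√207527 ≈ 1822.2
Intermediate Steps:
j(a, S) = -7 + S + 2*a (j(a, S) = -7 + ((a + S) + a) = -7 + ((S + a) + a) = -7 + (S + 2*a) = -7 + S + 2*a)
x = 3984 (x = (-7 + (6 - 7) + 2*(-8))*(-166 + (9*0)*8) = (-7 - 1 - 16)*(-166 + 0*8) = -24*(-166 + 0) = -24*(-166) = 3984)
√(x + 976*3398) = √(3984 + 976*3398) = √(3984 + 3316448) = √3320432 = 4*√207527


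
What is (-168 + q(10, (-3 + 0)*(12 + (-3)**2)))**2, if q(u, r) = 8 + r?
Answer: 49729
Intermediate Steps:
(-168 + q(10, (-3 + 0)*(12 + (-3)**2)))**2 = (-168 + (8 + (-3 + 0)*(12 + (-3)**2)))**2 = (-168 + (8 - 3*(12 + 9)))**2 = (-168 + (8 - 3*21))**2 = (-168 + (8 - 63))**2 = (-168 - 55)**2 = (-223)**2 = 49729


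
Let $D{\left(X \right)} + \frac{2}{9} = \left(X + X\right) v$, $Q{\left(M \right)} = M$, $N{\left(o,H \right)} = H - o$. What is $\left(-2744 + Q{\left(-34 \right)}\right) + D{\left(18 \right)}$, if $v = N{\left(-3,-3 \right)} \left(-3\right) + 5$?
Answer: $- \frac{23384}{9} \approx -2598.2$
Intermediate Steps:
$v = 5$ ($v = \left(-3 - -3\right) \left(-3\right) + 5 = \left(-3 + 3\right) \left(-3\right) + 5 = 0 \left(-3\right) + 5 = 0 + 5 = 5$)
$D{\left(X \right)} = - \frac{2}{9} + 10 X$ ($D{\left(X \right)} = - \frac{2}{9} + \left(X + X\right) 5 = - \frac{2}{9} + 2 X 5 = - \frac{2}{9} + 10 X$)
$\left(-2744 + Q{\left(-34 \right)}\right) + D{\left(18 \right)} = \left(-2744 - 34\right) + \left(- \frac{2}{9} + 10 \cdot 18\right) = -2778 + \left(- \frac{2}{9} + 180\right) = -2778 + \frac{1618}{9} = - \frac{23384}{9}$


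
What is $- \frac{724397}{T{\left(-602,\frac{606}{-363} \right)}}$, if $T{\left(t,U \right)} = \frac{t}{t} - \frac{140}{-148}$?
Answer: $- \frac{26802689}{72} \approx -3.7226 \cdot 10^{5}$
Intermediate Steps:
$T{\left(t,U \right)} = \frac{72}{37}$ ($T{\left(t,U \right)} = 1 - - \frac{35}{37} = 1 + \frac{35}{37} = \frac{72}{37}$)
$- \frac{724397}{T{\left(-602,\frac{606}{-363} \right)}} = - \frac{724397}{\frac{72}{37}} = \left(-724397\right) \frac{37}{72} = - \frac{26802689}{72}$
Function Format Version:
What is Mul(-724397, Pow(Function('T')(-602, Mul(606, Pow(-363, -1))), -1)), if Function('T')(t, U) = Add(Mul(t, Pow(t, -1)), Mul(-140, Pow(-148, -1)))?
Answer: Rational(-26802689, 72) ≈ -3.7226e+5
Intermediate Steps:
Function('T')(t, U) = Rational(72, 37) (Function('T')(t, U) = Add(1, Mul(-140, Rational(-1, 148))) = Add(1, Rational(35, 37)) = Rational(72, 37))
Mul(-724397, Pow(Function('T')(-602, Mul(606, Pow(-363, -1))), -1)) = Mul(-724397, Pow(Rational(72, 37), -1)) = Mul(-724397, Rational(37, 72)) = Rational(-26802689, 72)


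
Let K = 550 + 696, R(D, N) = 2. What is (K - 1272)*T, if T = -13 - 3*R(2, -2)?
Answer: 494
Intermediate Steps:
T = -19 (T = -13 - 3*2 = -13 - 6 = -19)
K = 1246
(K - 1272)*T = (1246 - 1272)*(-19) = -26*(-19) = 494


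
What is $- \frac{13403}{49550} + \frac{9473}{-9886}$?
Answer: $- \frac{150472302}{122462825} \approx -1.2287$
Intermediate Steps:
$- \frac{13403}{49550} + \frac{9473}{-9886} = \left(-13403\right) \frac{1}{49550} + 9473 \left(- \frac{1}{9886}\right) = - \frac{13403}{49550} - \frac{9473}{9886} = - \frac{150472302}{122462825}$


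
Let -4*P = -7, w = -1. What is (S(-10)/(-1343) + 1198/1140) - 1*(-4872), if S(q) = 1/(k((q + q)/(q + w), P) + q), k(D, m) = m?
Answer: 13678020569/2806870 ≈ 4873.0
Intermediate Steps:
P = 7/4 (P = -¼*(-7) = 7/4 ≈ 1.7500)
S(q) = 1/(7/4 + q)
(S(-10)/(-1343) + 1198/1140) - 1*(-4872) = ((4/(7 + 4*(-10)))/(-1343) + 1198/1140) - 1*(-4872) = ((4/(7 - 40))*(-1/1343) + 1198*(1/1140)) + 4872 = ((4/(-33))*(-1/1343) + 599/570) + 4872 = ((4*(-1/33))*(-1/1343) + 599/570) + 4872 = (-4/33*(-1/1343) + 599/570) + 4872 = (4/44319 + 599/570) + 4872 = 2949929/2806870 + 4872 = 13678020569/2806870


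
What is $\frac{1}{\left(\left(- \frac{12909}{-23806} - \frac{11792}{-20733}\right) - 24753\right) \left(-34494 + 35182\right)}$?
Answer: $- \frac{246784899}{4202573987452280} \approx -5.8722 \cdot 10^{-8}$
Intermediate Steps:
$\frac{1}{\left(\left(- \frac{12909}{-23806} - \frac{11792}{-20733}\right) - 24753\right) \left(-34494 + 35182\right)} = \frac{1}{\left(\left(\left(-12909\right) \left(- \frac{1}{23806}\right) - - \frac{11792}{20733}\right) - 24753\right) 688} = \frac{1}{\left(\left(\frac{12909}{23806} + \frac{11792}{20733}\right) - 24753\right) 688} = \frac{1}{\left(\frac{548362649}{493569798} - 24753\right) 688} = \frac{1}{\left(- \frac{12216784847245}{493569798}\right) 688} = \frac{1}{- \frac{4202573987452280}{246784899}} = - \frac{246784899}{4202573987452280}$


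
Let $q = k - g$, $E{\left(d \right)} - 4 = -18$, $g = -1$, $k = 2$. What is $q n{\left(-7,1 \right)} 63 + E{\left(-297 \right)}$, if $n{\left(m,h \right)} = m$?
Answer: $-1337$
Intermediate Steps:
$E{\left(d \right)} = -14$ ($E{\left(d \right)} = 4 - 18 = -14$)
$q = 3$ ($q = 2 - -1 = 2 + 1 = 3$)
$q n{\left(-7,1 \right)} 63 + E{\left(-297 \right)} = 3 \left(-7\right) 63 - 14 = \left(-21\right) 63 - 14 = -1323 - 14 = -1337$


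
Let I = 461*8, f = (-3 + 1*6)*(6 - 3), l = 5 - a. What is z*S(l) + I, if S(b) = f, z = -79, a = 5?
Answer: 2977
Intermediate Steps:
l = 0 (l = 5 - 1*5 = 5 - 5 = 0)
f = 9 (f = (-3 + 6)*3 = 3*3 = 9)
I = 3688
S(b) = 9
z*S(l) + I = -79*9 + 3688 = -711 + 3688 = 2977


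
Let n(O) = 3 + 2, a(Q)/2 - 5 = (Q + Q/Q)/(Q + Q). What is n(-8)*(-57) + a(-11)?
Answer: -3015/11 ≈ -274.09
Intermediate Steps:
a(Q) = 10 + (1 + Q)/Q (a(Q) = 10 + 2*((Q + Q/Q)/(Q + Q)) = 10 + 2*((Q + 1)/((2*Q))) = 10 + 2*((1 + Q)*(1/(2*Q))) = 10 + 2*((1 + Q)/(2*Q)) = 10 + (1 + Q)/Q)
n(O) = 5
n(-8)*(-57) + a(-11) = 5*(-57) + (11 + 1/(-11)) = -285 + (11 - 1/11) = -285 + 120/11 = -3015/11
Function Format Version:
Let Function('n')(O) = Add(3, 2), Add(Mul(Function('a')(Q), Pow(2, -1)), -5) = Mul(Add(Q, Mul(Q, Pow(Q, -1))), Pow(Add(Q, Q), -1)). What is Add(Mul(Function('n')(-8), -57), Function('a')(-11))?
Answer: Rational(-3015, 11) ≈ -274.09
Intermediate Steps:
Function('a')(Q) = Add(10, Mul(Pow(Q, -1), Add(1, Q))) (Function('a')(Q) = Add(10, Mul(2, Mul(Add(Q, Mul(Q, Pow(Q, -1))), Pow(Add(Q, Q), -1)))) = Add(10, Mul(2, Mul(Add(Q, 1), Pow(Mul(2, Q), -1)))) = Add(10, Mul(2, Mul(Add(1, Q), Mul(Rational(1, 2), Pow(Q, -1))))) = Add(10, Mul(2, Mul(Rational(1, 2), Pow(Q, -1), Add(1, Q)))) = Add(10, Mul(Pow(Q, -1), Add(1, Q))))
Function('n')(O) = 5
Add(Mul(Function('n')(-8), -57), Function('a')(-11)) = Add(Mul(5, -57), Add(11, Pow(-11, -1))) = Add(-285, Add(11, Rational(-1, 11))) = Add(-285, Rational(120, 11)) = Rational(-3015, 11)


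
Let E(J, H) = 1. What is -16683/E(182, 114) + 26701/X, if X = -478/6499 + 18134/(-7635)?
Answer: -3351924487833/121502396 ≈ -27587.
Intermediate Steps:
X = -121502396/49619865 (X = -478*1/6499 + 18134*(-1/7635) = -478/6499 - 18134/7635 = -121502396/49619865 ≈ -2.4487)
-16683/E(182, 114) + 26701/X = -16683/1 + 26701/(-121502396/49619865) = -16683*1 + 26701*(-49619865/121502396) = -16683 - 1324900015365/121502396 = -3351924487833/121502396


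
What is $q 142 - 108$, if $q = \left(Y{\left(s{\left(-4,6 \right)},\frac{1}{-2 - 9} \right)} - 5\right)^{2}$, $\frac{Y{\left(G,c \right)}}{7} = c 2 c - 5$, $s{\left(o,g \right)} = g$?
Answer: $\frac{3305637964}{14641} \approx 2.2578 \cdot 10^{5}$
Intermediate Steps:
$Y{\left(G,c \right)} = -35 + 14 c^{2}$ ($Y{\left(G,c \right)} = 7 \left(c 2 c - 5\right) = 7 \left(2 c c - 5\right) = 7 \left(2 c^{2} - 5\right) = 7 \left(-5 + 2 c^{2}\right) = -35 + 14 c^{2}$)
$q = \frac{23290276}{14641}$ ($q = \left(\left(-35 + 14 \left(\frac{1}{-2 - 9}\right)^{2}\right) - 5\right)^{2} = \left(\left(-35 + 14 \left(\frac{1}{-11}\right)^{2}\right) - 5\right)^{2} = \left(\left(-35 + 14 \left(- \frac{1}{11}\right)^{2}\right) - 5\right)^{2} = \left(\left(-35 + 14 \cdot \frac{1}{121}\right) - 5\right)^{2} = \left(\left(-35 + \frac{14}{121}\right) - 5\right)^{2} = \left(- \frac{4221}{121} - 5\right)^{2} = \left(- \frac{4826}{121}\right)^{2} = \frac{23290276}{14641} \approx 1590.8$)
$q 142 - 108 = \frac{23290276}{14641} \cdot 142 - 108 = \frac{3307219192}{14641} - 108 = \frac{3305637964}{14641}$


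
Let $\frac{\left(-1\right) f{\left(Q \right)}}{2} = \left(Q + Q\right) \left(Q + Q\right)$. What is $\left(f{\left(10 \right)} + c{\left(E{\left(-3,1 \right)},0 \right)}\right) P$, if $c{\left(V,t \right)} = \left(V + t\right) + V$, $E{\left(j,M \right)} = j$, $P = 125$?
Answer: $-100750$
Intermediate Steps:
$f{\left(Q \right)} = - 8 Q^{2}$ ($f{\left(Q \right)} = - 2 \left(Q + Q\right) \left(Q + Q\right) = - 2 \cdot 2 Q 2 Q = - 2 \cdot 4 Q^{2} = - 8 Q^{2}$)
$c{\left(V,t \right)} = t + 2 V$
$\left(f{\left(10 \right)} + c{\left(E{\left(-3,1 \right)},0 \right)}\right) P = \left(- 8 \cdot 10^{2} + \left(0 + 2 \left(-3\right)\right)\right) 125 = \left(\left(-8\right) 100 + \left(0 - 6\right)\right) 125 = \left(-800 - 6\right) 125 = \left(-806\right) 125 = -100750$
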